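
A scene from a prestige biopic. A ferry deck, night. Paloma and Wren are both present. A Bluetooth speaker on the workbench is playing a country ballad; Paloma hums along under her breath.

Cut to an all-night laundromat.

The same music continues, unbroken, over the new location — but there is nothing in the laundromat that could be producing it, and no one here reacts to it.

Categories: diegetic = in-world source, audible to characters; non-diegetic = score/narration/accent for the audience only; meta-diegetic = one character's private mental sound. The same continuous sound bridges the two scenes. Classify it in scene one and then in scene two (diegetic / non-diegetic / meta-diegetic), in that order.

diegetic, non-diegetic

Scene one: a Bluetooth speaker is an on-screen source and Paloma reacts to it → diegetic.
Scene two: there is no source in the laundromat and no one hears it — it's now underscore → non-diegetic.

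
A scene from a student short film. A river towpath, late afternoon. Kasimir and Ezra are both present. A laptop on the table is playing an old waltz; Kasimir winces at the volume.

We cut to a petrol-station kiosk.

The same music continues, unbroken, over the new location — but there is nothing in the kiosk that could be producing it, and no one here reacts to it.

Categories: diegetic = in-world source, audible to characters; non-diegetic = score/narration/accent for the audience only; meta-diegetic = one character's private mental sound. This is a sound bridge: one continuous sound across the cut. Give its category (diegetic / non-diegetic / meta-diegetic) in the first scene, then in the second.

diegetic, non-diegetic

Scene one: a laptop is an on-screen source and Kasimir reacts to it → diegetic.
Scene two: there is no source in the kiosk and no one hears it — it's now underscore → non-diegetic.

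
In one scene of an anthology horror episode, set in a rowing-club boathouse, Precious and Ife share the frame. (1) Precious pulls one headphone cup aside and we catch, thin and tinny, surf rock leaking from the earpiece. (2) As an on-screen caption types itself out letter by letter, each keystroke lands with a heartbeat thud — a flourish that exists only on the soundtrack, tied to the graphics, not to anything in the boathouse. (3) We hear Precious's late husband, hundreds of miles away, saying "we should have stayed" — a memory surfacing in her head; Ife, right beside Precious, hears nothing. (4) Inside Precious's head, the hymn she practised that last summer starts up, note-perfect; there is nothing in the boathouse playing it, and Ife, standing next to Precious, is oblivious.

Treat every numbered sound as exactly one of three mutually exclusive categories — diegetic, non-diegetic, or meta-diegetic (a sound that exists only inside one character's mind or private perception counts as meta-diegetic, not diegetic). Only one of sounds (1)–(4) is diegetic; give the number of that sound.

1

(1) is diegetic: it's leaking from a physical pair of headphones in the scene.
(2) is non-diegetic: the caption isn't part of the story world, so neither is the sound tied to it.
(3) the voice is a memory playing only inside Precious's mind; Ife can't hear it → meta-diegetic.
(4) is meta-diegetic: remembered music, private to Precious — Ife is oblivious because it isn't in the room.
Only (1) is diegetic.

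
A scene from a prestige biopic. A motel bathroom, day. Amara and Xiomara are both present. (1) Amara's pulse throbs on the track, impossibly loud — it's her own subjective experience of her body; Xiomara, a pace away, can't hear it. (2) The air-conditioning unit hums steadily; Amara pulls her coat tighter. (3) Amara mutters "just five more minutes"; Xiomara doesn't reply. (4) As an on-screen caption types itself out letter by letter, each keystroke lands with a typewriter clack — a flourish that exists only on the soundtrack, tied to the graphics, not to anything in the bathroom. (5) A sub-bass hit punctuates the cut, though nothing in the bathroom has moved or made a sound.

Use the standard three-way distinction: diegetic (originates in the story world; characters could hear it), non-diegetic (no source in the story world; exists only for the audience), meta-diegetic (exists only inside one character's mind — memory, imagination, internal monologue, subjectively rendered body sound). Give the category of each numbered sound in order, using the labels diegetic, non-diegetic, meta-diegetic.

meta-diegetic, diegetic, diegetic, non-diegetic, non-diegetic

Sound (1): it's Amara's internal bodily sensation rendered as sound; only Amara 'hears' it, so meta-diegetic.
(2) the air-conditioning unit is part of the location's real environment → diegetic.
(3) on-screen dialogue — Amara speaks and Xiomara is there to hear → diegetic.
Sound (4): it accompanies on-screen graphics, not anything inside the story world, so non-diegetic.
(5) an editorial stinger — it belongs to the cut, not the story world → non-diegetic.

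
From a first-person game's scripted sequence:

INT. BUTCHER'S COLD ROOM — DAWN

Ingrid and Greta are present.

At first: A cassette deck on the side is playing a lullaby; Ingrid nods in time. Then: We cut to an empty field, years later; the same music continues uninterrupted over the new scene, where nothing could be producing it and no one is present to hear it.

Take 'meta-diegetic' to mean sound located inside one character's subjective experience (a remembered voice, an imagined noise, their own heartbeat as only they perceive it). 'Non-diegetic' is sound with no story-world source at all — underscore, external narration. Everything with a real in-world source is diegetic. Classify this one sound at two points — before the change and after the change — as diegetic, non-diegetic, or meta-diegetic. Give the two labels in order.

diegetic, non-diegetic

Before the change: a cassette deck is a real in-scene source and Ingrid reacts to it → diegetic.
After the change: there is no longer any in-world source and no one can hear it — it has become underscore → non-diegetic.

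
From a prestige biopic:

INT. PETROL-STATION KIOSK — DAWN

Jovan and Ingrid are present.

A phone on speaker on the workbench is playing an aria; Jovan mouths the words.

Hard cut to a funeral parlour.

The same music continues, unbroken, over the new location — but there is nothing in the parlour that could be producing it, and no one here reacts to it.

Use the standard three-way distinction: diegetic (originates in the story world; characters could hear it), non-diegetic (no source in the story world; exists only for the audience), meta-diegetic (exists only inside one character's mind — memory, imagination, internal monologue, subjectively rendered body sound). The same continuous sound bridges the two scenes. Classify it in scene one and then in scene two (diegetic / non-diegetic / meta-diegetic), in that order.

Scene one: a phone on speaker is an on-screen source and Jovan reacts to it → diegetic.
Scene two: there is no source in the parlour and no one hears it — it's now underscore → non-diegetic.

diegetic, non-diegetic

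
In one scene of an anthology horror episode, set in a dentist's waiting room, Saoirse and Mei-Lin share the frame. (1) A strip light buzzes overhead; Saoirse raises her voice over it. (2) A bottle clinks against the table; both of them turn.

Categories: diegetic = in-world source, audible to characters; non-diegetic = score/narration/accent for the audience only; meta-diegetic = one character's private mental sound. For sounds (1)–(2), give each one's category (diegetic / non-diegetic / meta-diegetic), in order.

Sound (1): a strip light is part of the location's real environment, so diegetic.
Sound (2): an in-world source (a bottle); characters could hear it, so diegetic.

diegetic, diegetic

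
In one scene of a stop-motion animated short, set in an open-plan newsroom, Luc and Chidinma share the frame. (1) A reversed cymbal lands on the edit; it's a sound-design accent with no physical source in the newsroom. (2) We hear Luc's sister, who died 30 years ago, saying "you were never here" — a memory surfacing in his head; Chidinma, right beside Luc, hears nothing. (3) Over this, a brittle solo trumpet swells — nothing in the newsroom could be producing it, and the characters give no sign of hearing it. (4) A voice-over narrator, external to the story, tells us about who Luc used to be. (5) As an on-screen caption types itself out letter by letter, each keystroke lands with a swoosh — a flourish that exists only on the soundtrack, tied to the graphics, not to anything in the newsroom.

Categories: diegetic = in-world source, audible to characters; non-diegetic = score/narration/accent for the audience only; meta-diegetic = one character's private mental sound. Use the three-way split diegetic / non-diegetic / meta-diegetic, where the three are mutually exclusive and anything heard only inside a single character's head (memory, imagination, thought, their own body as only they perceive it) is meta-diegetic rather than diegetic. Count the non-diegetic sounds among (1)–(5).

Sound (1): an editorial stinger — it belongs to the cut, not the story world, so non-diegetic.
(2) a remembered line, private to Luc — not present in the room, not audible to Chidinma → meta-diegetic.
(3) is non-diegetic: score with no on-screen or off-screen source; it exists for the audience alone.
(4) is non-diegetic: external voice-over — not a character, not heard by anyone in the scene.
(5) it accompanies on-screen graphics, not anything inside the story world → non-diegetic.
So 4 of the 5 are non-diegetic: (1), (3), (4), (5).

4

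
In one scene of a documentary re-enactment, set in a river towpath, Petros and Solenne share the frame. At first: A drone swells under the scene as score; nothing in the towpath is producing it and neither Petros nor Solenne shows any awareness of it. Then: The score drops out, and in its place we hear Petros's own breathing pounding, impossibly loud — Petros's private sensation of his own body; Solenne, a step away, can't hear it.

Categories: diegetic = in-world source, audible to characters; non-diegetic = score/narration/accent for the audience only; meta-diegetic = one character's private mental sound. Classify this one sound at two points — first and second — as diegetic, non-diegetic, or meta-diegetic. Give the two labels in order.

First: underscore with no in-world source, inaudible to the characters → non-diegetic.
Second: the body sound is Petros's subjective perception alone — Solenne can't hear it → meta-diegetic.

non-diegetic, meta-diegetic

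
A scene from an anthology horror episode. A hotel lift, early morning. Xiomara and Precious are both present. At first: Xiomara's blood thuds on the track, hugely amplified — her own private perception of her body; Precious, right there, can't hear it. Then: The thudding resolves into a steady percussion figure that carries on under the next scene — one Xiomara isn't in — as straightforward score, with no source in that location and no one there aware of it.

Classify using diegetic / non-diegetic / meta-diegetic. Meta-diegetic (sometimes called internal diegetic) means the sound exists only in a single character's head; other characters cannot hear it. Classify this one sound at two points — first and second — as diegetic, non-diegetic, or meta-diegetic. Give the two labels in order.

First: it's Xiomara's subjective body sound, inaudible to Precious → meta-diegetic.
Second: detached from Xiomara and playing as sourceless score over a scene she isn't in — for the audience only → non-diegetic.

meta-diegetic, non-diegetic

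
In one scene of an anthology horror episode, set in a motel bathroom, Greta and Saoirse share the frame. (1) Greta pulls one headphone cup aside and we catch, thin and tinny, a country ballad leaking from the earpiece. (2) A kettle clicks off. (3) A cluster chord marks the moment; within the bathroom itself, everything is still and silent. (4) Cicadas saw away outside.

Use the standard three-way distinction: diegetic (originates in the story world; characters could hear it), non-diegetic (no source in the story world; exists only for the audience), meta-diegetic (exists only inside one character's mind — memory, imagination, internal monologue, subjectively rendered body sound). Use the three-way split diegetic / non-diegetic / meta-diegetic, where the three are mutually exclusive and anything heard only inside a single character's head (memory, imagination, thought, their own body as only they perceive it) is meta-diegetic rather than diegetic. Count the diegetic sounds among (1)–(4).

(1) is diegetic: the earpiece is a real device on Greta's head — source music.
(2) is diegetic: a kettle is a real object/event in the scene's world.
(3) an editorial stinger — it belongs to the cut, not the story world → non-diegetic.
Sound (4): cicadas is part of the location's real environment, so diegetic.
So 3 of the 4 are diegetic: (1), (2), (4).

3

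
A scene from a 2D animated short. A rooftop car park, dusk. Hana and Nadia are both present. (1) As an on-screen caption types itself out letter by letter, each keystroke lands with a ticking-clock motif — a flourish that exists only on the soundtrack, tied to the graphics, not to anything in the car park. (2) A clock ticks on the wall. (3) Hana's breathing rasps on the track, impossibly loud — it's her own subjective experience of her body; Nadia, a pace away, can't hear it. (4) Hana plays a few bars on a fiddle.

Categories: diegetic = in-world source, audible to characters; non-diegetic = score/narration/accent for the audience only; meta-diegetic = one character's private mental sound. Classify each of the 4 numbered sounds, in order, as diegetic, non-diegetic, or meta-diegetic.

non-diegetic, diegetic, meta-diegetic, diegetic

(1) is non-diegetic: the caption isn't part of the story world, so neither is the sound tied to it.
Sound (2): a clock is a real object/event in the scene's world, so diegetic.
(3) it's Hana's internal bodily sensation rendered as sound; only Hana 'hears' it → meta-diegetic.
Sound (4): Hana is producing the music live, in the story world, so diegetic.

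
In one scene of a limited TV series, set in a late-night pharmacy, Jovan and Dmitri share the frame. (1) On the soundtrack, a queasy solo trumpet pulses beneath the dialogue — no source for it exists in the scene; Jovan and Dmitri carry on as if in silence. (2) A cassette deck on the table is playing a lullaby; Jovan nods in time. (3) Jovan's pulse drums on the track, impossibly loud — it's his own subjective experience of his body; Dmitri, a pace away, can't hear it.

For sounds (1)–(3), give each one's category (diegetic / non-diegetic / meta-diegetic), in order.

(1) is non-diegetic: score with no on-screen or off-screen source; it exists for the audience alone.
Sound (2): the music comes from an on-screen device that Jovan responds to, so diegetic.
Sound (3): it's Jovan's internal bodily sensation rendered as sound; only Jovan 'hears' it, so meta-diegetic.

non-diegetic, diegetic, meta-diegetic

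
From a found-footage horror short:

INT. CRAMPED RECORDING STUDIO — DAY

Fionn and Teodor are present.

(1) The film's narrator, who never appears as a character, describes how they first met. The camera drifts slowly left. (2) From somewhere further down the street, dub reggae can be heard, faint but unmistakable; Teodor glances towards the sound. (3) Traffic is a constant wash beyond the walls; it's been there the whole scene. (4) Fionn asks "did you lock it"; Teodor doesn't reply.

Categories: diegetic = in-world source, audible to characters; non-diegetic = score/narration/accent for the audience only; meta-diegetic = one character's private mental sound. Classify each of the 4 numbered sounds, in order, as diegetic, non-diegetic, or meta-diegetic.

Sound (1): the narrator exists outside the story world, addressing only the audience, so non-diegetic.
Sound (2): off-screen diegetic: the source is out of frame but still in the story's space, so diegetic.
(3) ambient/room sound belonging to the story's physical space → diegetic.
Sound (4): Fionn is a character speaking aloud in the scene, so diegetic.

non-diegetic, diegetic, diegetic, diegetic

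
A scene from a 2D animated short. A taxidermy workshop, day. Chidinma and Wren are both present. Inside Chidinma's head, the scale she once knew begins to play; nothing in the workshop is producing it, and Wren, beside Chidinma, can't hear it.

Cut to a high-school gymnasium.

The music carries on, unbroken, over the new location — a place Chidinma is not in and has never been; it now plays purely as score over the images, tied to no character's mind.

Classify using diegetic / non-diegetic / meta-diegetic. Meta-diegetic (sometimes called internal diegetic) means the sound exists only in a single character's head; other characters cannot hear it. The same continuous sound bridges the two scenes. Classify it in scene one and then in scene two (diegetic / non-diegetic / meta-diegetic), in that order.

meta-diegetic, non-diegetic

Scene one: the music exists only inside Chidinma's mind; Wren can't hear it → meta-diegetic.
Scene two: it's detached from Chidinma entirely and plays over unrelated images with no in-world source — conventional underscore → non-diegetic.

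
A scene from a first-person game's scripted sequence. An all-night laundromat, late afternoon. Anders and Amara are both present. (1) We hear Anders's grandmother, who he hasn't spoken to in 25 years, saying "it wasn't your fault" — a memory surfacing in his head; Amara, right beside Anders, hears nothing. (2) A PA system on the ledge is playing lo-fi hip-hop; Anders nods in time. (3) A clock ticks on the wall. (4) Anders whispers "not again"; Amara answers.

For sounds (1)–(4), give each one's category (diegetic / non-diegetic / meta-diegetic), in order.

meta-diegetic, diegetic, diegetic, diegetic

(1) a remembered line, private to Anders — not present in the room, not audible to Amara → meta-diegetic.
(2) is diegetic: a PA system is a physical source in the scene and Anders reacts to it.
Sound (3): an in-world source (a clock); characters could hear it, so diegetic.
(4) spoken by a character present in the story world → diegetic.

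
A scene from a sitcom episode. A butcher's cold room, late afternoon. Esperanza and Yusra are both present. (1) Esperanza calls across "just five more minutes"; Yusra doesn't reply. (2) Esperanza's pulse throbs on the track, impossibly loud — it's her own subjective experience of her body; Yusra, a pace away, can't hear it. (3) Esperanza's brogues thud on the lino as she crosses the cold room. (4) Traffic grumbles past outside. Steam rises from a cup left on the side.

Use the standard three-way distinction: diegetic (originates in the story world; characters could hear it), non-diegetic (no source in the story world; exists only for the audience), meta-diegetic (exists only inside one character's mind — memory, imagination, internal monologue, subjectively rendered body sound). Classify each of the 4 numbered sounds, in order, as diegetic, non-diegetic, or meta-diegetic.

(1) is diegetic: on-screen dialogue — Esperanza speaks and Yusra is there to hear.
Sound (2): point-of-audition from inside Esperanza's body; not a sound in the room, so meta-diegetic.
(3) is diegetic: Esperanza's footsteps are produced in the story world.
(4) is diegetic: ambient/room sound belonging to the story's physical space.

diegetic, meta-diegetic, diegetic, diegetic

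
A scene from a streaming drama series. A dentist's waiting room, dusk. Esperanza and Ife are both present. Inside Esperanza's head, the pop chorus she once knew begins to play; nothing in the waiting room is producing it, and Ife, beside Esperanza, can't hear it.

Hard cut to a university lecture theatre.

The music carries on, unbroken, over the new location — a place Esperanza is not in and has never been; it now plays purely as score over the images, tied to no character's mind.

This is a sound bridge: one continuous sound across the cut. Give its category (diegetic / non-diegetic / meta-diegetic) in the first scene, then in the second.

meta-diegetic, non-diegetic

Scene one: the music exists only inside Esperanza's mind; Ife can't hear it → meta-diegetic.
Scene two: it's detached from Esperanza entirely and plays over unrelated images with no in-world source — conventional underscore → non-diegetic.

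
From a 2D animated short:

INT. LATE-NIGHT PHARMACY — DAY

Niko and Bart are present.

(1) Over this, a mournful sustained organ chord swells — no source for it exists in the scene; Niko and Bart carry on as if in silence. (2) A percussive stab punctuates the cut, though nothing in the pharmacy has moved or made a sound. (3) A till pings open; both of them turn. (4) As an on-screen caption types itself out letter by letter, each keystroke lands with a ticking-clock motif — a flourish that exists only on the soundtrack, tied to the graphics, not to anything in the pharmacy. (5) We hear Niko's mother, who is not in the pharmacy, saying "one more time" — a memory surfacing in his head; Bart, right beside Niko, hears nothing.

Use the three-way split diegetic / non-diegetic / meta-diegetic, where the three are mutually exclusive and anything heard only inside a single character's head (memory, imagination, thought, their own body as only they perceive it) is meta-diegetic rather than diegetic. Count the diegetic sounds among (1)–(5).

Sound (1): score with no on-screen or off-screen source; it exists for the audience alone, so non-diegetic.
(2) is non-diegetic: it's a sound-design accent with no in-world source; no one in the scene can hear it.
(3) the sound comes from a till physically present in the location → diegetic.
(4) it accompanies on-screen graphics, not anything inside the story world → non-diegetic.
Sound (5): it's Niko's recollection rendered as sound; the other character can't hear it, so meta-diegetic.
So 1 of the 5 is diegetic: (3).

1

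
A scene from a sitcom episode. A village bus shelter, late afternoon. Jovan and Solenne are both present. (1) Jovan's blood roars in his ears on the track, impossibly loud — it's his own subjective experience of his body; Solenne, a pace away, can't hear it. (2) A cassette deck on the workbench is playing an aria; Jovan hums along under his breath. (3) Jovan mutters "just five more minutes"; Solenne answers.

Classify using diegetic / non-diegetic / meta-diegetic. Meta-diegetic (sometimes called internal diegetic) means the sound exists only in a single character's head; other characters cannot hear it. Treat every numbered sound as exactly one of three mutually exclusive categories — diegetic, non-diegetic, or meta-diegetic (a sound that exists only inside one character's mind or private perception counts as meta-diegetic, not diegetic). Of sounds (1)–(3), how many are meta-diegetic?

(1) is meta-diegetic: it's Jovan's internal bodily sensation rendered as sound; only Jovan 'hears' it.
Sound (2): source music from a cassette deck, which exists in the story world, so diegetic.
(3) is diegetic: on-screen dialogue — Jovan speaks and Solenne is there to hear.
So 1 of the 3 is meta-diegetic: (1).

1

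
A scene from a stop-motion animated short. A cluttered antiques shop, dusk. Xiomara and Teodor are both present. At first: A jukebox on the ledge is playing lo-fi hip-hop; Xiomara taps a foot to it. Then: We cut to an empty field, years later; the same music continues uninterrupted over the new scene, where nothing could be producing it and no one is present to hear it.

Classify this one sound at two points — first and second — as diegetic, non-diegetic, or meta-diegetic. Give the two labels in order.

First: a jukebox is a real in-scene source and Xiomara reacts to it → diegetic.
Second: there is no longer any in-world source and no one can hear it — it has become underscore → non-diegetic.

diegetic, non-diegetic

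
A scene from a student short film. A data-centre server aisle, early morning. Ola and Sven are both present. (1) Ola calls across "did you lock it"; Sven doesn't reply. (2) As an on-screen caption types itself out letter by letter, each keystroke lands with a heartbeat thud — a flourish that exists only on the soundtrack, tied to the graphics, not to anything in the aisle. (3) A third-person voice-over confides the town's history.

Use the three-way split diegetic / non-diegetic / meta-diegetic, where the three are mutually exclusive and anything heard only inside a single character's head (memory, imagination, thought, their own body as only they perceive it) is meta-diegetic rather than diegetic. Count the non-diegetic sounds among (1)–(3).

2

(1) Ola is a character speaking aloud in the scene → diegetic.
(2) sound married to a title/caption — outside the diegesis by definition → non-diegetic.
(3) the narrator exists outside the story world, addressing only the audience → non-diegetic.
Non-diegetic: (2), (3) — that's 2.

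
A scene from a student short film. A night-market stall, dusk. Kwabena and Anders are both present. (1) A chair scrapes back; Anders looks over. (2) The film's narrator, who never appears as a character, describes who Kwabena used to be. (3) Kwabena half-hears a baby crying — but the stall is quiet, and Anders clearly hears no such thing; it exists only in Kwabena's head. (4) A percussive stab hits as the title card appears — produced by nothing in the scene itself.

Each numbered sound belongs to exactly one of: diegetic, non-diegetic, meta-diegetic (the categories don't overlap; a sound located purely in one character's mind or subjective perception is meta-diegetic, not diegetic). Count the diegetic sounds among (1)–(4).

Sound (1): a chair is a real object/event in the scene's world, so diegetic.
Sound (2): the narrator exists outside the story world, addressing only the audience, so non-diegetic.
Sound (3): Kwabena alone 'hears' it — an imagined sound, not present in the space, so meta-diegetic.
(4) an editorial stinger — it belongs to the cut, not the story world → non-diegetic.
So 1 of the 4 is diegetic: (1).

1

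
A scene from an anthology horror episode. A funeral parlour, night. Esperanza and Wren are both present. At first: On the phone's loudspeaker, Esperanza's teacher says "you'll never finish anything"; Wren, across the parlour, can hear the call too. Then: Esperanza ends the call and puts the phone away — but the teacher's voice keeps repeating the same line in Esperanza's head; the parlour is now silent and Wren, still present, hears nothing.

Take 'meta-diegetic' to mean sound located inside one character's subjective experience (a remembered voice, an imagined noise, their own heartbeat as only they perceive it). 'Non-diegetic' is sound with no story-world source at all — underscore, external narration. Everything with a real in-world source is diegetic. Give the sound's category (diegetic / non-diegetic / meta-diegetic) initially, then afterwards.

Initially: the loudspeaker is an in-world source; both Esperanza and Wren hear the call → diegetic.
Afterwards: with the phone off, the voice continues only as Esperanza's private mental replay — Wren can't hear it → meta-diegetic.

diegetic, meta-diegetic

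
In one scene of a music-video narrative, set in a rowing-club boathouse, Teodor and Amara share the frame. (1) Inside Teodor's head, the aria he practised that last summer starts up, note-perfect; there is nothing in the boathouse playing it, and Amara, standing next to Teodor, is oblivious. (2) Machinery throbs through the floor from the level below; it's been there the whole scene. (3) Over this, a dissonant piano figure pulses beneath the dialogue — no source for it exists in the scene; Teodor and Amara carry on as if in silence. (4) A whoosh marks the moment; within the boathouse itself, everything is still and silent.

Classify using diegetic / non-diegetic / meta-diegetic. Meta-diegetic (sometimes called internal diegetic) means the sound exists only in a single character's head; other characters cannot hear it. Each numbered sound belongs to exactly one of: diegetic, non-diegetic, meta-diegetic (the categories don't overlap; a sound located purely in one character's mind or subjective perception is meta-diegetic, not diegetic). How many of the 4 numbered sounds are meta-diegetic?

Sound (1): the music is a memory playing inside Teodor's mind alone; no real-world source, Amara can't hear it, so meta-diegetic.
(2) is diegetic: machinery is part of the location's real environment.
(3) is non-diegetic: nothing in the boathouse produces it and the characters don't hear it — pure soundtrack.
(4) is non-diegetic: an editorial stinger — it belongs to the cut, not the story world.
Meta-diegetic: (1) — that's 1.

1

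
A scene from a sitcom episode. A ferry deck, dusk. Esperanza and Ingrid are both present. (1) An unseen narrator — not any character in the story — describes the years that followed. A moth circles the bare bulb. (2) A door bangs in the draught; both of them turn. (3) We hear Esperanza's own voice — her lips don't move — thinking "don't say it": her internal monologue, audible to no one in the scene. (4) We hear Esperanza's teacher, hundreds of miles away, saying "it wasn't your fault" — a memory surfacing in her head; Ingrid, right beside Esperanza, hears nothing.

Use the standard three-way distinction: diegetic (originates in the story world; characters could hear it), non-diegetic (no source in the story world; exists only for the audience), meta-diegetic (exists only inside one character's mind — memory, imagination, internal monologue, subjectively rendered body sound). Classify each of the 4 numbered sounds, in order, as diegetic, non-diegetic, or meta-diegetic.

non-diegetic, diegetic, meta-diegetic, meta-diegetic

Sound (1): the narrator exists outside the story world, addressing only the audience, so non-diegetic.
(2) is diegetic: a door is a real object/event in the scene's world.
(3) is meta-diegetic: Esperanza's thought-voice: a private mental sound no other character can hear.
(4) it's Esperanza's recollection rendered as sound; the other character can't hear it → meta-diegetic.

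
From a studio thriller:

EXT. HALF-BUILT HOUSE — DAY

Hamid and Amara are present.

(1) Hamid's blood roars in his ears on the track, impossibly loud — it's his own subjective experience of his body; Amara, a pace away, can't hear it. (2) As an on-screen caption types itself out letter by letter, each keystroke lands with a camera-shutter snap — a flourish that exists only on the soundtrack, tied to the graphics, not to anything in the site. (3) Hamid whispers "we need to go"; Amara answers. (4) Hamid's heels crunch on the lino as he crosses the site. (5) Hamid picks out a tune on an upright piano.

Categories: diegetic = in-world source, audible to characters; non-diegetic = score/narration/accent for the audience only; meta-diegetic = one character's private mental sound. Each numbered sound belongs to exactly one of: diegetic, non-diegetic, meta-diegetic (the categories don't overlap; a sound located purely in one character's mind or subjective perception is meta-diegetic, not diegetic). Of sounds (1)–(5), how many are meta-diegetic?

1

Sound (1): point-of-audition from inside Hamid's body; not a sound in the room, so meta-diegetic.
Sound (2): it accompanies on-screen graphics, not anything inside the story world, so non-diegetic.
(3) spoken by a character present in the story world → diegetic.
(4) Hamid's footsteps are produced in the story world → diegetic.
(5) a character is playing an upright piano on screen → diegetic.
Meta-diegetic: (1) — that's 1.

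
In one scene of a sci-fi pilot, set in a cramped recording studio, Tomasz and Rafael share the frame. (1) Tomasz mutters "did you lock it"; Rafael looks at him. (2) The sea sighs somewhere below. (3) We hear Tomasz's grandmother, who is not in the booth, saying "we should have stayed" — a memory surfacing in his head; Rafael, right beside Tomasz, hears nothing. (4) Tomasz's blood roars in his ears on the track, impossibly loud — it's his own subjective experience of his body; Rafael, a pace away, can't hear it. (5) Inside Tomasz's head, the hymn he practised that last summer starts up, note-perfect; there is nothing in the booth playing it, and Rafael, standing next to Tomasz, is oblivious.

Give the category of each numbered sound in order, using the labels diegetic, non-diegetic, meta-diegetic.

diegetic, diegetic, meta-diegetic, meta-diegetic, meta-diegetic

(1) on-screen dialogue — Tomasz speaks and Rafael is there to hear → diegetic.
Sound (2): the sea is part of the location's real environment, so diegetic.
Sound (3): the voice is a memory playing only inside Tomasz's mind; Rafael can't hear it, so meta-diegetic.
(4) it's Tomasz's internal bodily sensation rendered as sound; only Tomasz 'hears' it → meta-diegetic.
(5) is meta-diegetic: it lives in Tomasz's subjectivity, not in the booth.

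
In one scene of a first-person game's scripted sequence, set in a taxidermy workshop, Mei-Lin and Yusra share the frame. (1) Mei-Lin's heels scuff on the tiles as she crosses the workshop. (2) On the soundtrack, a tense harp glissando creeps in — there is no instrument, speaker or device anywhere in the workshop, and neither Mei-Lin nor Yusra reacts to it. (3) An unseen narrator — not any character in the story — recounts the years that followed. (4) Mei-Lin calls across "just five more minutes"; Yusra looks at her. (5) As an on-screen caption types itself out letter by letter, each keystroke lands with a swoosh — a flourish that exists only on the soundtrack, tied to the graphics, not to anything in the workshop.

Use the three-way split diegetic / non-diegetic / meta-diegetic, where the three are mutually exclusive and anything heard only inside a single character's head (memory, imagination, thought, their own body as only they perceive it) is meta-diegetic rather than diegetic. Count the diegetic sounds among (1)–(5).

2

(1) is diegetic: it's the physical sound of Mei-Lin moving in the space.
Sound (2): it has no source in the story world and no character can hear it — it's underscore, so non-diegetic.
(3) is non-diegetic: the narrator exists outside the story world, addressing only the audience.
(4) on-screen dialogue — Mei-Lin speaks and Yusra is there to hear → diegetic.
(5) is non-diegetic: it accompanies on-screen graphics, not anything inside the story world.
Diegetic: (1), (4) — that's 2.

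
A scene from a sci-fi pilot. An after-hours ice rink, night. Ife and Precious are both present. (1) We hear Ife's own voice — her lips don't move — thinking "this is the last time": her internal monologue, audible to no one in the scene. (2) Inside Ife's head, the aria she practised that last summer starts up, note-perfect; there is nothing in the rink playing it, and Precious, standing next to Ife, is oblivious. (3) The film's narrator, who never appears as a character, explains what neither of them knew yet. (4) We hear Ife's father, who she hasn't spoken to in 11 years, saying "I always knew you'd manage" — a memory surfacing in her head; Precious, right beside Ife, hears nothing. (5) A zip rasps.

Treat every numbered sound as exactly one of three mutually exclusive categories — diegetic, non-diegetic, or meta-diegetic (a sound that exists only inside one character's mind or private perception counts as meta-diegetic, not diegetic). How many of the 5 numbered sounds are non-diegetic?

1

(1) is meta-diegetic: Ife's thought-voice: a private mental sound no other character can hear.
(2) is meta-diegetic: it lives in Ife's subjectivity, not in the rink.
(3) the narrator exists outside the story world, addressing only the audience → non-diegetic.
(4) is meta-diegetic: a remembered line, private to Ife — not present in the room, not audible to Precious.
(5) is diegetic: an in-world source (a zip); characters could hear it.
Non-diegetic: (3) — that's 1.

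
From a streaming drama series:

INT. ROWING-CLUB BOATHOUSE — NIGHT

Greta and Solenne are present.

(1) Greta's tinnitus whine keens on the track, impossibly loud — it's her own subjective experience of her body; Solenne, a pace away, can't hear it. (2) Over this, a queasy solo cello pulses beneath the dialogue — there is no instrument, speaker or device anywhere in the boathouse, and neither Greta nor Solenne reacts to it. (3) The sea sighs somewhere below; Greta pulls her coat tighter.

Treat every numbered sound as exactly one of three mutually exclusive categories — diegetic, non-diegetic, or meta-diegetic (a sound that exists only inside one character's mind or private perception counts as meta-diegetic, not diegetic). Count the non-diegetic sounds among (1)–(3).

1

(1) is meta-diegetic: it's Greta's internal bodily sensation rendered as sound; only Greta 'hears' it.
(2) is non-diegetic: score with no on-screen or off-screen source; it exists for the audience alone.
(3) ambient/room sound belonging to the story's physical space → diegetic.
So 1 of the 3 is non-diegetic: (2).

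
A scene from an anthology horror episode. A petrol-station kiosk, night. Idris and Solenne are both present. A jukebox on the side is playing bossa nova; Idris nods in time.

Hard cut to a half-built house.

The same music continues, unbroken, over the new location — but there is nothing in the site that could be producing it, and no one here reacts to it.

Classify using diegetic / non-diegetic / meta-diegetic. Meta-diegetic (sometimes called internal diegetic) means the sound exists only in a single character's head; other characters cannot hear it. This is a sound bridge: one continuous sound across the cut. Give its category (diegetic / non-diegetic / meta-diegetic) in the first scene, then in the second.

diegetic, non-diegetic

Scene one: a jukebox is an on-screen source and Idris reacts to it → diegetic.
Scene two: there is no source in the site and no one hears it — it's now underscore → non-diegetic.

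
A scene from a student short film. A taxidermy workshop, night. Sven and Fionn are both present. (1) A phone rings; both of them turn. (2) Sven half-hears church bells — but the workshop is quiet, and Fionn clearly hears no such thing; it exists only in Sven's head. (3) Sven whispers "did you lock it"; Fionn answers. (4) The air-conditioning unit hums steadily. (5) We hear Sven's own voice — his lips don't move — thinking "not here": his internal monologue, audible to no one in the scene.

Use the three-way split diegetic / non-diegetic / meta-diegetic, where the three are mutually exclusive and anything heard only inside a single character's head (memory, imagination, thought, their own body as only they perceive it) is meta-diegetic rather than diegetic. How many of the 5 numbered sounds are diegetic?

3

(1) an in-world source (a phone); characters could hear it → diegetic.
(2) Sven alone 'hears' it — an imagined sound, not present in the space → meta-diegetic.
(3) on-screen dialogue — Sven speaks and Fionn is there to hear → diegetic.
Sound (4): it's the actual ambient sound of the location, so diegetic.
(5) is meta-diegetic: Sven's thought-voice: a private mental sound no other character can hear.
So 3 of the 5 are diegetic: (1), (3), (4).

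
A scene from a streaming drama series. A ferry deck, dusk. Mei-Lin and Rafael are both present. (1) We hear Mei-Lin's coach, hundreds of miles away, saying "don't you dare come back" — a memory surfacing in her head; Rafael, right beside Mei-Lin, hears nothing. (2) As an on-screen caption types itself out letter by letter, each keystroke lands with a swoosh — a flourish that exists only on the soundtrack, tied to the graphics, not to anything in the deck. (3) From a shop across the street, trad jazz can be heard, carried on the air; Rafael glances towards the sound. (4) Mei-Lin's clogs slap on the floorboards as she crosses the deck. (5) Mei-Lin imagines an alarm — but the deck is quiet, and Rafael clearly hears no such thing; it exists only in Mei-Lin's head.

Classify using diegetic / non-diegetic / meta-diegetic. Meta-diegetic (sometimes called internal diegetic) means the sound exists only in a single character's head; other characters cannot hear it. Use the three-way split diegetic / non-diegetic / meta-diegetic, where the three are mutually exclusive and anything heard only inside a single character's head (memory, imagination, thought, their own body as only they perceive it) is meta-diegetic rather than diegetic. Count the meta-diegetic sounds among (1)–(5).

2

Sound (1): a remembered line, private to Mei-Lin — not present in the room, not audible to Rafael, so meta-diegetic.
(2) it accompanies on-screen graphics, not anything inside the story world → non-diegetic.
(3) is diegetic: off-screen diegetic: the source is out of frame but still in the story's space.
(4) is diegetic: Mei-Lin's footsteps are produced in the story world.
(5) is meta-diegetic: the sound is imagined by Mei-Lin; nothing in the story world is producing it and Rafael can't hear it.
So 2 of the 5 are meta-diegetic: (1), (5).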